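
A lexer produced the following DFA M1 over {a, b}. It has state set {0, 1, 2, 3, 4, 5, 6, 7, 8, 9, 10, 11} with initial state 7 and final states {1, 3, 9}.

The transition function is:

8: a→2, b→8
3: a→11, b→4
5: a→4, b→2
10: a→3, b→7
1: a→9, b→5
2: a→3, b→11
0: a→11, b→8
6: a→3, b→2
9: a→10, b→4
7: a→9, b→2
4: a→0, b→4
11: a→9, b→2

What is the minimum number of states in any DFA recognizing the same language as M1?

4

Reachable states from the start: {0,2,3,4,7,8,9,10,11}. Unreachable: {1,5,6} — drop them.
Start with accepting vs non-accepting: {3,9} | {0,2,4,7,8,10,11}.
Refine {0,2,4,7,8,10,11} on symbol a: members go to different blocks, giving {2,7,10,11} and {0,4,8}.
Split {0,4,8} by δ(·,a) → {0,8} and {4}.
No further refinement is possible. Final partition (4 blocks): {3,9} | {2,7,10,11} | {0,8} | {4}.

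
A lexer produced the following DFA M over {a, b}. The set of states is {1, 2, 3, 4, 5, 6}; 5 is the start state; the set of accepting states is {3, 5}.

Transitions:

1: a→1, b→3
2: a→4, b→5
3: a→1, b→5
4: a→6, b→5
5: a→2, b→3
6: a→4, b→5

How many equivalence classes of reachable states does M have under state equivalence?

2

Initial partition by acceptance: {3,5} | {1,2,4,6}.
No further refinement is possible. Final partition (2 blocks): {3,5} | {1,2,4,6}.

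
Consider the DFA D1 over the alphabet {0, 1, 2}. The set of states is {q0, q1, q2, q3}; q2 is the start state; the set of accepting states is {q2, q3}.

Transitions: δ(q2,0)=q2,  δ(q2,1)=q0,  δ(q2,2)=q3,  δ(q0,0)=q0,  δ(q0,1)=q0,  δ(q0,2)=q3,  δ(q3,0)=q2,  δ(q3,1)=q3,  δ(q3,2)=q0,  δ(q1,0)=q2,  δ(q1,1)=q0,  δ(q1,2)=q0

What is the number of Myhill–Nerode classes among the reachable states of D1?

3

Reachable states from the start: {q0,q2,q3}. Unreachable: {q1} — drop them.
P0 = {q2,q3} | {q0}.
Refine {q2,q3} on symbol 1: members go to different blocks, giving {q2} and {q3}.
No further refinement is possible. Final partition (3 blocks): {q2} | {q0} | {q3}.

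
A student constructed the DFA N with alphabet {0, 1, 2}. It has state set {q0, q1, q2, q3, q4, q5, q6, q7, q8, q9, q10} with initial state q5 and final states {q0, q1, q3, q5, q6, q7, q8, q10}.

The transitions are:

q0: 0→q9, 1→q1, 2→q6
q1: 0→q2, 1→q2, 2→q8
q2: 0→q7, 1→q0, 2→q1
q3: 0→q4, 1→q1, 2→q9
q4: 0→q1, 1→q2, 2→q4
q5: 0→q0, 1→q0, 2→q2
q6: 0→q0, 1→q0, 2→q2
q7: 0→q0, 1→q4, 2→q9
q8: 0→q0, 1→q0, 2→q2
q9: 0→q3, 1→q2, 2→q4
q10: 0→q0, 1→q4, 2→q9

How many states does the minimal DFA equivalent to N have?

8

Reachable states from the start: {q0,q1,q2,q3,q4,q5,q6,q7,q8,q9}. Unreachable: {q10} — drop them.
Initial partition by acceptance: {q0,q1,q3,q5,q6,q7,q8} | {q2,q4,q9}.
On input 0, block {q0,q1,q3,q5,q6,q7,q8} splits into {q5,q6,q7,q8} and {q0,q1,q3}.
Refine {q5,q6,q7,q8} on symbol 1: members go to different blocks, giving {q5,q6,q8} and {q7}.
Refine {q2,q4,q9} on symbol 0: members go to different blocks, giving {q4,q9} and {q2}.
Refine {q0,q1,q3} on symbol 0: members go to different blocks, giving {q0,q3} and {q1}.
Split {q4,q9} by δ(·,0) → {q4} and {q9}.
On input 0, block {q0,q3} splits into {q0} and {q3}.
The partition is now stable with 8 blocks: {q5,q6,q8} | {q4} | {q0} | {q7} | {q2} | {q1} | {q9} | {q3}.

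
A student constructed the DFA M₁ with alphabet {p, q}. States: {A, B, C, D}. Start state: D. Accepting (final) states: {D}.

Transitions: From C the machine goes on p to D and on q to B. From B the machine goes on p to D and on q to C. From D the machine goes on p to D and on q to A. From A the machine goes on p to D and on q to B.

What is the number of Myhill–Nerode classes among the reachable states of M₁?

Every state is reachable, so we keep all 4.
P0 = {D} | {A,B,C}.
The partition is now stable with 2 blocks: {D} | {A,B,C}.

2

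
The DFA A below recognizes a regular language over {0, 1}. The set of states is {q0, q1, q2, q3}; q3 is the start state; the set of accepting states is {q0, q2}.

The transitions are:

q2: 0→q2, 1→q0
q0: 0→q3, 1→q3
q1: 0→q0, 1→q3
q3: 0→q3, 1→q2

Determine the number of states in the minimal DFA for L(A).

3

First remove the unreachable states {q1}; 3 states remain.
P0 = {q0,q2} | {q3}.
On input 0, block {q0,q2} splits into {q0} and {q2}.
No further refinement is possible. Final partition (3 blocks): {q0} | {q3} | {q2}.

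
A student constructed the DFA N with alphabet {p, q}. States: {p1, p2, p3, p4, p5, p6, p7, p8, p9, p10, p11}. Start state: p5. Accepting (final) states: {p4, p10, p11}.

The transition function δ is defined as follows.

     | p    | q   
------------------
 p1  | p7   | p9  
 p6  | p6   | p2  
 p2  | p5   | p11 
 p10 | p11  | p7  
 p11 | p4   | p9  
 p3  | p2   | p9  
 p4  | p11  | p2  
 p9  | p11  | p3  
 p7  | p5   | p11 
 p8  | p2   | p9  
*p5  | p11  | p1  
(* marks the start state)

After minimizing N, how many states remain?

Reachable states from the start: {p1,p2,p3,p4,p5,p7,p9,p11}. Unreachable: {p6,p8,p10} — drop them.
Initial partition by acceptance: {p4,p11} | {p1,p2,p3,p5,p7,p9}.
Split {p1,p2,p3,p5,p7,p9} by δ(·,p) → {p1,p2,p3,p7} and {p5,p9}.
On input q, block {p4,p11} splits into {p4} and {p11}.
Split {p1,p2,p3,p7} by δ(·,p) → {p1,p3} and {p2,p7}.
Stable partition: {p4} | {p1,p3} | {p5,p9} | {p11} | {p2,p7} — 5 equivalence classes.

5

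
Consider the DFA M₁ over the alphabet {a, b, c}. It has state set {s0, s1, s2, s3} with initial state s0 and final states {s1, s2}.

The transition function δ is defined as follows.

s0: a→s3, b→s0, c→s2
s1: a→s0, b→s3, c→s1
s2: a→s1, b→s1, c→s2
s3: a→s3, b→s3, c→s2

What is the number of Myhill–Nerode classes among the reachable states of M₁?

3

P0 = {s1,s2} | {s0,s3}.
Refine {s1,s2} on symbol a: members go to different blocks, giving {s1} and {s2}.
No further refinement is possible. Final partition (3 blocks): {s1} | {s0,s3} | {s2}.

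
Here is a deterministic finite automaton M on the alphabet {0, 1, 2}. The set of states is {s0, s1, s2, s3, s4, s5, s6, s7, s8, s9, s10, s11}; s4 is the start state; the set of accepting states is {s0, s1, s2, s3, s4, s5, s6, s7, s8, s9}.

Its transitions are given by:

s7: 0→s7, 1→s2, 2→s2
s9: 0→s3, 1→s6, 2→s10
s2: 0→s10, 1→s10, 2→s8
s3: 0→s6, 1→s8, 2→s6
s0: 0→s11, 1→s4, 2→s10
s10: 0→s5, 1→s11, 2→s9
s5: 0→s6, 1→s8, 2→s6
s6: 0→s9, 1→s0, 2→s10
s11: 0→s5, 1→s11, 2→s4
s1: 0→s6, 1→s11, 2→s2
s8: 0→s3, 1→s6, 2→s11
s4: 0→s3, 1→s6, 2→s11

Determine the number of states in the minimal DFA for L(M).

5

Reachable states from the start: {s0,s3,s4,s5,s6,s8,s9,s10,s11}. Unreachable: {s1,s2,s7} — drop them.
P0 = {s0,s3,s4,s5,s6,s8,s9} | {s10,s11}.
Refine {s0,s3,s4,s5,s6,s8,s9} on symbol 0: members go to different blocks, giving {s3,s4,s5,s6,s8,s9} and {s0}.
Split {s3,s4,s5,s6,s8,s9} by δ(·,1) → {s3,s4,s5,s8,s9} and {s6}.
Refine {s3,s4,s5,s8,s9} on symbol 0: members go to different blocks, giving {s4,s8,s9} and {s3,s5}.
The partition is now stable with 5 blocks: {s4,s8,s9} | {s10,s11} | {s0} | {s6} | {s3,s5}.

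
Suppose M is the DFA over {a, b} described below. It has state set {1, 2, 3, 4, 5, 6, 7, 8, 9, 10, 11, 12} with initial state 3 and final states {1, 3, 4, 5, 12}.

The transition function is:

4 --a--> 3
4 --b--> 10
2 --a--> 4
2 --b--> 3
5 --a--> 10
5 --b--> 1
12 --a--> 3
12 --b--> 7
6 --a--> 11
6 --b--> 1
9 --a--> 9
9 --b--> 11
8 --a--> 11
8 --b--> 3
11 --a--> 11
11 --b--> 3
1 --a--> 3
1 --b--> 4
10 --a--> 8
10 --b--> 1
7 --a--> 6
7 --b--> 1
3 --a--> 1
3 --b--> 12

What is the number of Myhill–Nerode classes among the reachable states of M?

First remove the unreachable states {2,5,9}; 9 states remain.
Initial partition by acceptance: {1,3,4,12} | {6,7,8,10,11}.
Split {1,3,4,12} by δ(·,b) → {1,3} and {4,12}.
No further refinement is possible. Final partition (3 blocks): {1,3} | {6,7,8,10,11} | {4,12}.

3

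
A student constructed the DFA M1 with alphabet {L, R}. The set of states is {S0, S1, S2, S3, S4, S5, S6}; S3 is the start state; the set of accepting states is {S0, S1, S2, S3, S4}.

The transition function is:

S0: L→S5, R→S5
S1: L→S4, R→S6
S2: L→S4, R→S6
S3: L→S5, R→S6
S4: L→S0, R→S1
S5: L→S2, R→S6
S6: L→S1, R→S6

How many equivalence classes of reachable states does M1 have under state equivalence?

All states are reachable from the start state.
Start with accepting vs non-accepting: {S0,S1,S2,S3,S4} | {S5,S6}.
Split {S0,S1,S2,S3,S4} by δ(·,L) → {S1,S2,S4} and {S0,S3}.
On input L, block {S1,S2,S4} splits into {S1,S2} and {S4}.
No further refinement is possible. Final partition (4 blocks): {S1,S2} | {S5,S6} | {S0,S3} | {S4}.

4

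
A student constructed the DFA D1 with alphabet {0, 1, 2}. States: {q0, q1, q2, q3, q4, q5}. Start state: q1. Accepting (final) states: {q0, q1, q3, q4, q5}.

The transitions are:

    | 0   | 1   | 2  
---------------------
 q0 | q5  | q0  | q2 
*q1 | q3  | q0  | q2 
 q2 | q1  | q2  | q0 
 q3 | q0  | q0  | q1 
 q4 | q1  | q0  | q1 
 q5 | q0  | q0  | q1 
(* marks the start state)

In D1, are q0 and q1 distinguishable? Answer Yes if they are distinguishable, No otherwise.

No

First remove the unreachable states {q4}; 5 states remain.
Initial partition by acceptance: {q0,q1,q3,q5} | {q2}.
Split {q0,q1,q3,q5} by δ(·,2) → {q0,q1} and {q3,q5}.
Stable partition: {q0,q1} | {q2} | {q3,q5} — 3 equivalence classes.
q0 and q1 lie in the same block of the stable partition, so they are equivalent — no string distinguishes them.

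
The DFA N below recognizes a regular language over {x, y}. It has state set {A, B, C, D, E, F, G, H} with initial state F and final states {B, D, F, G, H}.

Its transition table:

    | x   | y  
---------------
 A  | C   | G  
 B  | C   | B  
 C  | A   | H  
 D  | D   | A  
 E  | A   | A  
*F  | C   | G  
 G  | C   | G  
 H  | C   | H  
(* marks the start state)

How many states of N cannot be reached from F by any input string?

BFS from F reaches {A, C, F, G, H}; the 3 state(s) B, D, E are never visited.

3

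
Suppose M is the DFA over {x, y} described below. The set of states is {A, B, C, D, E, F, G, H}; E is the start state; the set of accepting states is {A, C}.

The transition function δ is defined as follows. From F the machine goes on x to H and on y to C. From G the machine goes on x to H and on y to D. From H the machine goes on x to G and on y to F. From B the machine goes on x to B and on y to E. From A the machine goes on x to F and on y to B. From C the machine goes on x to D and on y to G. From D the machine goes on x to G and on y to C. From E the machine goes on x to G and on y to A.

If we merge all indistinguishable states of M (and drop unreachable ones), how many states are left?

Every state is reachable, so we keep all 8.
Start with accepting vs non-accepting: {A,C} | {B,D,E,F,G,H}.
On input y, block {B,D,E,F,G,H} splits into {B,G,H} and {D,E,F}.
The partition is now stable with 3 blocks: {A,C} | {B,G,H} | {D,E,F}.

3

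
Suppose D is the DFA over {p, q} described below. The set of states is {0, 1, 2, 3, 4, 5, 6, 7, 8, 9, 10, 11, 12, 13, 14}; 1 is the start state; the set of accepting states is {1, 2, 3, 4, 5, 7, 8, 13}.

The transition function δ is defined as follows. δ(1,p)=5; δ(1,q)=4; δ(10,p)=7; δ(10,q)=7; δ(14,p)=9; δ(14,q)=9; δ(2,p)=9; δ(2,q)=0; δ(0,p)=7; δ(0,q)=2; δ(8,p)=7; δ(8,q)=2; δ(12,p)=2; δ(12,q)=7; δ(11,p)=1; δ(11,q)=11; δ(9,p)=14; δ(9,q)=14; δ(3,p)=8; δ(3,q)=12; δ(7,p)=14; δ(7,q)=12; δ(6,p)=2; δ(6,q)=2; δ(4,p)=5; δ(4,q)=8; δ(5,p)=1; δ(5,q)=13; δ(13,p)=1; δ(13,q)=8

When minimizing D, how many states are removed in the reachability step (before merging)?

4

No path from 1 leads to 3, 6, 10, 11; the other 11 states are all reachable.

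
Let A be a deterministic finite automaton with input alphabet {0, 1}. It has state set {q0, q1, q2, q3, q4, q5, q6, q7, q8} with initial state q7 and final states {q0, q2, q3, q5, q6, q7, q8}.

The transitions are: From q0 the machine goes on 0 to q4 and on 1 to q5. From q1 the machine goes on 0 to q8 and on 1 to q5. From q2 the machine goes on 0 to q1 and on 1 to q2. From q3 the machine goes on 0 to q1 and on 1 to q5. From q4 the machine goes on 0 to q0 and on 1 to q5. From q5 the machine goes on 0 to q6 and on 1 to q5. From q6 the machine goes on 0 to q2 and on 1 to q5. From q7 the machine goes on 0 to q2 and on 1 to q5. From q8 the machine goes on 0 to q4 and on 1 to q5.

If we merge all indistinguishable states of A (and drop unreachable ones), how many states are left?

5

States {q3} cannot be reached from the start state, so discard them.
Start with accepting vs non-accepting: {q0,q2,q5,q6,q7,q8} | {q1,q4}.
On input 0, block {q0,q2,q5,q6,q7,q8} splits into {q0,q2,q8} and {q5,q6,q7}.
On input 1, block {q0,q2,q8} splits into {q0,q8} and {q2}.
Split {q5,q6,q7} by δ(·,0) → {q6,q7} and {q5}.
No further refinement is possible. Final partition (5 blocks): {q0,q8} | {q1,q4} | {q6,q7} | {q2} | {q5}.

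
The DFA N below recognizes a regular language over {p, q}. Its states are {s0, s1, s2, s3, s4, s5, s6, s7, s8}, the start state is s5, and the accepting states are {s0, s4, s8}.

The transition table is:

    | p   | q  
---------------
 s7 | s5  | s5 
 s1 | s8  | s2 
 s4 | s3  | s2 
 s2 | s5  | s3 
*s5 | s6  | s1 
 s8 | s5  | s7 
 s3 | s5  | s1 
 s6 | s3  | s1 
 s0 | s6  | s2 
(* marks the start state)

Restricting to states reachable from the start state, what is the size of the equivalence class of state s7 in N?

States {s0,s4} cannot be reached from the start state, so discard them.
P0 = {s8} | {s1,s2,s3,s5,s6,s7}.
Split {s1,s2,s3,s5,s6,s7} by δ(·,p) → {s2,s3,s5,s6,s7} and {s1}.
Split {s2,s3,s5,s6,s7} by δ(·,q) → {s3,s5,s6} and {s2,s7}.
Stable partition: {s8} | {s3,s5,s6} | {s1} | {s2,s7} — 4 equivalence classes.
The equivalence class containing s7 is {s2,s7}, of size 2.

2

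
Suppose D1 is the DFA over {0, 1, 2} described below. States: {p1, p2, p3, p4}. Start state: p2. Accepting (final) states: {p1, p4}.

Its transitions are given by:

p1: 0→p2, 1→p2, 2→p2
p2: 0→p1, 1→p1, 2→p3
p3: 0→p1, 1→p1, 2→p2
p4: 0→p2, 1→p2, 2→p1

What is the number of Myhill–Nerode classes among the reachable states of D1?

States {p4} cannot be reached from the start state, so discard them.
Initial partition by acceptance: {p1} | {p2,p3}.
Stable partition: {p1} | {p2,p3} — 2 equivalence classes.

2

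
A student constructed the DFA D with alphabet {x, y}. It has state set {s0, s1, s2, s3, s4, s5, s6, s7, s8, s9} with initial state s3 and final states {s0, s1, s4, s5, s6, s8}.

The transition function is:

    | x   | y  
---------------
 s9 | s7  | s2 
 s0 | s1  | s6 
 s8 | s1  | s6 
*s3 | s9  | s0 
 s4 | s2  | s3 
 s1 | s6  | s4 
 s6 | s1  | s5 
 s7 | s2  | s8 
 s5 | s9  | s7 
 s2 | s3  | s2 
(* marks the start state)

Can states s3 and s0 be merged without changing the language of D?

No

Every state is reachable, so we keep all 10.
Start with accepting vs non-accepting: {s0,s1,s4,s5,s6,s8} | {s2,s3,s7,s9}.
Split {s0,s1,s4,s5,s6,s8} by δ(·,x) → {s0,s1,s6,s8} and {s4,s5}.
Split {s0,s1,s6,s8} by δ(·,y) → {s0,s8} and {s1,s6}.
Refine {s2,s3,s7,s9} on symbol y: members go to different blocks, giving {s2,s9} and {s3,s7}.
The partition is now stable with 5 blocks: {s0,s8} | {s2,s9} | {s4,s5} | {s1,s6} | {s3,s7}.
s3 and s0 end up in different blocks, so they are distinguishable. For instance, the string 'ε' is accepted from only s0.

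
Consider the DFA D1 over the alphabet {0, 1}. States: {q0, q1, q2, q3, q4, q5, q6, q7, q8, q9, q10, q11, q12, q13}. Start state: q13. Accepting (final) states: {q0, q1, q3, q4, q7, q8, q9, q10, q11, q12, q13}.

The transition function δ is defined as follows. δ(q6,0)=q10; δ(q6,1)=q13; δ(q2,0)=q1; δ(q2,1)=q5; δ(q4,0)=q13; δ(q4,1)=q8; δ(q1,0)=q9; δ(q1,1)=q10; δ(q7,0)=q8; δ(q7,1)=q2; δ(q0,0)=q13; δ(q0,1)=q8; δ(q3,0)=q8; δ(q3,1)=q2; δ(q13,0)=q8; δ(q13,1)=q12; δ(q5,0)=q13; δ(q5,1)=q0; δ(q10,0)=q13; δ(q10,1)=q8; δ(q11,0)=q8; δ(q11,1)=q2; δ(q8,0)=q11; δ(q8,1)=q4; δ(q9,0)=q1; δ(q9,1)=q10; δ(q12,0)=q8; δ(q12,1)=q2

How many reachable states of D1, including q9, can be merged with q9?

2

Reachable states from the start: {q0,q1,q2,q4,q5,q8,q9,q10,q11,q12,q13}. Unreachable: {q3,q6,q7} — drop them.
Initial partition by acceptance: {q0,q1,q4,q8,q9,q10,q11,q12,q13} | {q2,q5}.
On input 1, block {q0,q1,q4,q8,q9,q10,q11,q12,q13} splits into {q0,q1,q4,q8,q9,q10,q13} and {q11,q12}.
Split {q0,q1,q4,q8,q9,q10,q13} by δ(·,0) → {q0,q1,q4,q9,q10,q13} and {q8}.
Refine {q0,q1,q4,q9,q10,q13} on symbol 0: members go to different blocks, giving {q0,q1,q4,q9,q10} and {q13}.
Refine {q0,q1,q4,q9,q10} on symbol 0: members go to different blocks, giving {q0,q4,q10} and {q1,q9}.
On input 0, block {q2,q5} splits into {q2} and {q5}.
No further refinement is possible. Final partition (7 blocks): {q0,q4,q10} | {q2} | {q11,q12} | {q8} | {q13} | {q1,q9} | {q5}.
State q9 belongs to the block {q1,q9}, which has 2 states.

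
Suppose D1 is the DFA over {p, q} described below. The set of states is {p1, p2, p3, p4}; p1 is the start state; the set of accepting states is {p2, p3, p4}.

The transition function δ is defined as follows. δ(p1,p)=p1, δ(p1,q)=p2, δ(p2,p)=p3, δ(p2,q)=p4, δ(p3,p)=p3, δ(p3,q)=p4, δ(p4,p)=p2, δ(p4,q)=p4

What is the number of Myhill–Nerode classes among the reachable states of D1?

2

All states are reachable from the start state.
P0 = {p2,p3,p4} | {p1}.
The partition is now stable with 2 blocks: {p2,p3,p4} | {p1}.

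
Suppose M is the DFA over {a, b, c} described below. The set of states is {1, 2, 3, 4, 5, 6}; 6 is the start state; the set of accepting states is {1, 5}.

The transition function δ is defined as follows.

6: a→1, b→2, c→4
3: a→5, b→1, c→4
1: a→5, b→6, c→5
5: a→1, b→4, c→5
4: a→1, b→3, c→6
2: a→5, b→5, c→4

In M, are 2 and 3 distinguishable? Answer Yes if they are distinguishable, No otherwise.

All states are reachable from the start state.
Initial partition by acceptance: {1,5} | {2,3,4,6}.
On input b, block {2,3,4,6} splits into {2,3} and {4,6}.
The partition is now stable with 3 blocks: {1,5} | {2,3} | {4,6}.
2 and 3 lie in the same block of the stable partition, so they are equivalent — no string distinguishes them.

No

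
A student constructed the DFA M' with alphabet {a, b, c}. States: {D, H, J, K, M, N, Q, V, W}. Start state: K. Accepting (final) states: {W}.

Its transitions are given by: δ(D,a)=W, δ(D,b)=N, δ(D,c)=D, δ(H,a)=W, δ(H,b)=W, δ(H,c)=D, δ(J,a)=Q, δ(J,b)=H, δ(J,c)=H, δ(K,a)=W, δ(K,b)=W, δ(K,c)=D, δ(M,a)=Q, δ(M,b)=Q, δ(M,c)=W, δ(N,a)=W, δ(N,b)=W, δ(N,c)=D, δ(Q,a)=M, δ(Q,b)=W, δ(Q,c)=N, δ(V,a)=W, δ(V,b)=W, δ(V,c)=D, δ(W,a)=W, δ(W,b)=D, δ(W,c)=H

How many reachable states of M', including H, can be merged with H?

3

Reachable states from the start: {D,H,K,N,W}. Unreachable: {J,M,Q,V} — drop them.
Start with accepting vs non-accepting: {W} | {D,H,K,N}.
Split {D,H,K,N} by δ(·,b) → {H,K,N} and {D}.
No further refinement is possible. Final partition (3 blocks): {W} | {H,K,N} | {D}.
State H belongs to the block {H,K,N}, which has 3 states.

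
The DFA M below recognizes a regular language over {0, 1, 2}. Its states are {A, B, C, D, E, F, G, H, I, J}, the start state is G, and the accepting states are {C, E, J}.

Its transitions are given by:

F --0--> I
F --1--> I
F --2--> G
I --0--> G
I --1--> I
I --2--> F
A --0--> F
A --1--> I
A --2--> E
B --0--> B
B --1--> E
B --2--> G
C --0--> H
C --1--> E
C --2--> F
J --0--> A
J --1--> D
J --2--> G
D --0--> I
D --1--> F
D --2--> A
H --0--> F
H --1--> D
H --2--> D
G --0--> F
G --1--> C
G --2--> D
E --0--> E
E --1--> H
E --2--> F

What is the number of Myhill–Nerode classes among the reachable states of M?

States {B,J} cannot be reached from the start state, so discard them.
P0 = {C,E} | {A,D,F,G,H,I}.
Split {C,E} by δ(·,0) → {C} and {E}.
Refine {A,D,F,G,H,I} on symbol 1: members go to different blocks, giving {A,D,F,H,I} and {G}.
Refine {A,D,F,H,I} on symbol 0: members go to different blocks, giving {A,D,F,H} and {I}.
On input 0, block {A,D,F,H} splits into {A,H} and {D,F}.
Split {A,H} by δ(·,1) → {A} and {H}.
Split {D,F} by δ(·,1) → {D} and {F}.
No further refinement is possible. Final partition (8 blocks): {C} | {A} | {E} | {G} | {I} | {D} | {H} | {F}.

8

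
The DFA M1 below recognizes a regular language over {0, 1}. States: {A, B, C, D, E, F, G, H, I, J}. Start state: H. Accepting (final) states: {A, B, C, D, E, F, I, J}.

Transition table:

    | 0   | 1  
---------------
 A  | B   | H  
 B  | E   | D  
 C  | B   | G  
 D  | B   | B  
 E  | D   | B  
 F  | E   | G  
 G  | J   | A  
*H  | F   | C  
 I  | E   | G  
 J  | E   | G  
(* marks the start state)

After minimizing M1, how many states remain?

First remove the unreachable states {I}; 9 states remain.
Initial partition by acceptance: {A,B,C,D,E,F,J} | {G,H}.
Refine {A,B,C,D,E,F,J} on symbol 1: members go to different blocks, giving {A,C,F,J} and {B,D,E}.
No further refinement is possible. Final partition (3 blocks): {A,C,F,J} | {G,H} | {B,D,E}.

3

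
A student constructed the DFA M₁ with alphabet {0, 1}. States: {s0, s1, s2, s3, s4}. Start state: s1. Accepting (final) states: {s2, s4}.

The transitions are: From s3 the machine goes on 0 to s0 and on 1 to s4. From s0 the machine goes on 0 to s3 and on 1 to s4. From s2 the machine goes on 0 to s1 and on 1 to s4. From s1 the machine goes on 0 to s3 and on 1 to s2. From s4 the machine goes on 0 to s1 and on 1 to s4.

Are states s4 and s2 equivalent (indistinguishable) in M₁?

All states are reachable from the start state.
P0 = {s2,s4} | {s0,s1,s3}.
The partition is now stable with 2 blocks: {s2,s4} | {s0,s1,s3}.
s4 and s2 lie in the same block of the stable partition, so they are equivalent — no string distinguishes them.

Yes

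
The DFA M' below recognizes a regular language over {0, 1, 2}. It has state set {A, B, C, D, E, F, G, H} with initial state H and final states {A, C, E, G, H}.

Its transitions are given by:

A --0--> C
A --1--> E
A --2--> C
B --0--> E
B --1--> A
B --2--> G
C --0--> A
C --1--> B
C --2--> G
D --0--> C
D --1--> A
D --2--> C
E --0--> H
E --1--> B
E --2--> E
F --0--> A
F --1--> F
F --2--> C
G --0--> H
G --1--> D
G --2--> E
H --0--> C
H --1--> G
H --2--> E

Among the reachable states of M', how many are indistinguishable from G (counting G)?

3

Reachable states from the start: {A,B,C,D,E,G,H}. Unreachable: {F} — drop them.
P0 = {A,C,E,G,H} | {B,D}.
Split {A,C,E,G,H} by δ(·,1) → {C,E,G} and {A,H}.
Stable partition: {C,E,G} | {B,D} | {A,H} — 3 equivalence classes.
State G belongs to the block {C,E,G}, which has 3 states.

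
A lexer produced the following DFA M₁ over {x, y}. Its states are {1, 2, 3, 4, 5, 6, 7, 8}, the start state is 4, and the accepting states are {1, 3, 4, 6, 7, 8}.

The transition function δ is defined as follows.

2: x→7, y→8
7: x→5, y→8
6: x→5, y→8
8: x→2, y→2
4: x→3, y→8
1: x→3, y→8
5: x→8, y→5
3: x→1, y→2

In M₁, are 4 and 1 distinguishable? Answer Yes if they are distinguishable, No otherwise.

No

Reachable states from the start: {1,2,3,4,5,7,8}. Unreachable: {6} — drop them.
Initial partition by acceptance: {1,3,4,7,8} | {2,5}.
Split {1,3,4,7,8} by δ(·,x) → {1,3,4} and {7,8}.
On input y, block {1,3,4} splits into {1,4} and {3}.
On input y, block {2,5} splits into {2} and {5}.
On input x, block {7,8} splits into {7} and {8}.
No further refinement is possible. Final partition (6 blocks): {1,4} | {2} | {7} | {3} | {5} | {8}.
4 and 1 lie in the same block of the stable partition, so they are equivalent — no string distinguishes them.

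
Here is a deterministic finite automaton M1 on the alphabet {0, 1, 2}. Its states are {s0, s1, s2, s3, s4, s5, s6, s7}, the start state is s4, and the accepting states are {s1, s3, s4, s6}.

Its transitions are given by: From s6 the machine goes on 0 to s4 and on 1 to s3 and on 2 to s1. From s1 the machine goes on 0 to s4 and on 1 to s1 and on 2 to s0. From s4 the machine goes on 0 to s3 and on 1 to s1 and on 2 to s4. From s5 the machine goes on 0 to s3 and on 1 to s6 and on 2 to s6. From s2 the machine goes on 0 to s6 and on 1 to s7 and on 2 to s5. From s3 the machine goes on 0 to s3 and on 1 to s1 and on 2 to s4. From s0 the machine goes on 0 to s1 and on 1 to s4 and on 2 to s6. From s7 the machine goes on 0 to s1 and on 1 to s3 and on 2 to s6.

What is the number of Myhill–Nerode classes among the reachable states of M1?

First remove the unreachable states {s2,s5,s7}; 5 states remain.
Start with accepting vs non-accepting: {s1,s3,s4,s6} | {s0}.
Refine {s1,s3,s4,s6} on symbol 2: members go to different blocks, giving {s3,s4,s6} and {s1}.
Refine {s3,s4,s6} on symbol 1: members go to different blocks, giving {s3,s4} and {s6}.
No further refinement is possible. Final partition (4 blocks): {s3,s4} | {s0} | {s1} | {s6}.

4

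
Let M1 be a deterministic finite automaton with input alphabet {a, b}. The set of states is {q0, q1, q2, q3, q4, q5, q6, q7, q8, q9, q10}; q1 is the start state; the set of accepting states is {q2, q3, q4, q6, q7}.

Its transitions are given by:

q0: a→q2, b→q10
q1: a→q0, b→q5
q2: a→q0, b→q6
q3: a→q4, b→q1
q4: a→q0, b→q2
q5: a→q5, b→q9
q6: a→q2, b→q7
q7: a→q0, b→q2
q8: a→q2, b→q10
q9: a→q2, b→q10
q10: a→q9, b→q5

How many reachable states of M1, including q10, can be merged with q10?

2

First remove the unreachable states {q3,q4,q8}; 8 states remain.
Start with accepting vs non-accepting: {q2,q6,q7} | {q0,q1,q5,q9,q10}.
On input a, block {q2,q6,q7} splits into {q2,q7} and {q6}.
On input b, block {q2,q7} splits into {q2} and {q7}.
On input a, block {q0,q1,q5,q9,q10} splits into {q1,q5,q10} and {q0,q9}.
Refine {q1,q5,q10} on symbol a: members go to different blocks, giving {q1,q10} and {q5}.
The partition is now stable with 6 blocks: {q2} | {q1,q10} | {q6} | {q7} | {q0,q9} | {q5}.
State q10 belongs to the block {q1,q10}, which has 2 states.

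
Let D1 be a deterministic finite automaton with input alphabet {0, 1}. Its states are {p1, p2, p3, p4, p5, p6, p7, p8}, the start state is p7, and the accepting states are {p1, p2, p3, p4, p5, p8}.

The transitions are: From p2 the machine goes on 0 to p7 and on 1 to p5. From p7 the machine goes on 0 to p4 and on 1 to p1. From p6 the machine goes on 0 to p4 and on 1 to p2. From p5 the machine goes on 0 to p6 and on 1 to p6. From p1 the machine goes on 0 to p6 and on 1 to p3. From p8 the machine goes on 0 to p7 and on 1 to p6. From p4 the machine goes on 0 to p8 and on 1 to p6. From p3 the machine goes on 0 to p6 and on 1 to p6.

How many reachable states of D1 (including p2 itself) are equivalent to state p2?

2

All states are reachable from the start state.
P0 = {p1,p2,p3,p4,p5,p8} | {p6,p7}.
Refine {p1,p2,p3,p4,p5,p8} on symbol 0: members go to different blocks, giving {p1,p2,p3,p5,p8} and {p4}.
Refine {p1,p2,p3,p5,p8} on symbol 1: members go to different blocks, giving {p3,p5,p8} and {p1,p2}.
The partition is now stable with 4 blocks: {p3,p5,p8} | {p6,p7} | {p4} | {p1,p2}.
State p2 belongs to the block {p1,p2}, which has 2 states.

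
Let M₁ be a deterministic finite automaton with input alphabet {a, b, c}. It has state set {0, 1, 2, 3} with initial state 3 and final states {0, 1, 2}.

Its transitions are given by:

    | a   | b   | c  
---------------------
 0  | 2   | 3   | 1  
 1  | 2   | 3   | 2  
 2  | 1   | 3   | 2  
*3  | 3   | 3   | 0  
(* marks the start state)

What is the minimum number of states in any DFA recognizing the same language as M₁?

Every state is reachable, so we keep all 4.
Initial partition by acceptance: {0,1,2} | {3}.
The partition is now stable with 2 blocks: {0,1,2} | {3}.

2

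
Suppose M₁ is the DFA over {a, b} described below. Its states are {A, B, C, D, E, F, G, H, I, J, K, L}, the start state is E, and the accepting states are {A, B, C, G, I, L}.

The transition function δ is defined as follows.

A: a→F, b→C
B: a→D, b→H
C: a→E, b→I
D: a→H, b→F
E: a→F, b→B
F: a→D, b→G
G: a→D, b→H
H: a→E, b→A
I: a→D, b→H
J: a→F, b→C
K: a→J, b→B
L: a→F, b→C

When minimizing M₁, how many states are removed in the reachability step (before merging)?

BFS from E reaches {A, B, C, D, E, F, G, H, I}; the 3 state(s) J, K, L are never visited.

3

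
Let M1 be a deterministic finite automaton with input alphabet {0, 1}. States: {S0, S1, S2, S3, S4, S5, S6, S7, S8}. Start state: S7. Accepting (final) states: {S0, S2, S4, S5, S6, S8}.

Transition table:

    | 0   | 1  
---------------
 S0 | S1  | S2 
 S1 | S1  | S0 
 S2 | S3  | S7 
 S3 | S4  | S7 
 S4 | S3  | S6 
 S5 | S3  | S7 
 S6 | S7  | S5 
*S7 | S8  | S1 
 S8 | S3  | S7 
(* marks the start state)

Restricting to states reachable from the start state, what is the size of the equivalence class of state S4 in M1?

1

Every state is reachable, so we keep all 9.
P0 = {S0,S2,S4,S5,S6,S8} | {S1,S3,S7}.
On input 1, block {S0,S2,S4,S5,S6,S8} splits into {S0,S4,S6} and {S2,S5,S8}.
Split {S0,S4,S6} by δ(·,1) → {S0,S6} and {S4}.
On input 0, block {S1,S3,S7} splits into {S1} and {S3} and {S7}.
Refine {S0,S6} on symbol 0: members go to different blocks, giving {S0} and {S6}.
No further refinement is possible. Final partition (7 blocks): {S0} | {S1} | {S2,S5,S8} | {S4} | {S3} | {S7} | {S6}.
State S4 belongs to the block {S4}, which has 1 states.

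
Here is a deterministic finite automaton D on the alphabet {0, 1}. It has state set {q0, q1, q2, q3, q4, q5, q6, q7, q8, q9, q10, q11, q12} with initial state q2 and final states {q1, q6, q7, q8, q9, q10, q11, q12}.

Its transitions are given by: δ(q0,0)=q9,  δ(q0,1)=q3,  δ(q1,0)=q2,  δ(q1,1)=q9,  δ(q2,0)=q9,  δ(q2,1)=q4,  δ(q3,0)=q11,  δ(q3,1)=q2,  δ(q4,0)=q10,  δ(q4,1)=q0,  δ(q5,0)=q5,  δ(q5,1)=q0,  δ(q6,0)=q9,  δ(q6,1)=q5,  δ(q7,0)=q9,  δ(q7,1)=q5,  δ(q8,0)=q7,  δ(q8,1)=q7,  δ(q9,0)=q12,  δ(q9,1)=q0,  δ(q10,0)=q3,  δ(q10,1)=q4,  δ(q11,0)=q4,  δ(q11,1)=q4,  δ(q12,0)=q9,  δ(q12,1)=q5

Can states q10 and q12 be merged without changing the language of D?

States {q1,q6,q7,q8} cannot be reached from the start state, so discard them.
Initial partition by acceptance: {q9,q10,q11,q12} | {q0,q2,q3,q4,q5}.
On input 0, block {q9,q10,q11,q12} splits into {q9,q12} and {q10,q11}.
Split {q0,q2,q3,q4,q5} by δ(·,0) → {q0,q2} and {q3,q4} and {q5}.
Split {q9,q12} by δ(·,1) → {q9} and {q12}.
Stable partition: {q9} | {q0,q2} | {q10,q11} | {q3,q4} | {q5} | {q12} — 6 equivalence classes.
q10 and q12 end up in different blocks, so they are distinguishable. For instance, the string '0' is accepted from only q12.

No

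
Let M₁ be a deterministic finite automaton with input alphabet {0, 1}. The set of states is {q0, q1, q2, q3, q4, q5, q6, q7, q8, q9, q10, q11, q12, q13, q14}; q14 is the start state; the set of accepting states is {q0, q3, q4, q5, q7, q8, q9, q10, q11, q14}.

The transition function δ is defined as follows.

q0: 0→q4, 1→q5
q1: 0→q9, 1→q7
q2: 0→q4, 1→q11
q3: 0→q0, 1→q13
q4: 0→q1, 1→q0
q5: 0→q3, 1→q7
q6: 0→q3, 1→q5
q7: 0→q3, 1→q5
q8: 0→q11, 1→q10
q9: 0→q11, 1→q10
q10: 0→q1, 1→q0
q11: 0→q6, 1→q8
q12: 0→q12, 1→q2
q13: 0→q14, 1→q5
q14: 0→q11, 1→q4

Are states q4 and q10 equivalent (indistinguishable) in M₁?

Yes

Reachable states from the start: {q0,q1,q3,q4,q5,q6,q7,q8,q9,q10,q11,q13,q14}. Unreachable: {q2,q12} — drop them.
P0 = {q0,q3,q4,q5,q7,q8,q9,q10,q11,q14} | {q1,q6,q13}.
On input 0, block {q0,q3,q4,q5,q7,q8,q9,q10,q11,q14} splits into {q0,q3,q5,q7,q8,q9,q14} and {q4,q10,q11}.
Split {q0,q3,q5,q7,q8,q9,q14} by δ(·,0) → {q0,q8,q9,q14} and {q3,q5,q7}.
Split {q0,q8,q9,q14} by δ(·,1) → {q8,q9,q14} and {q0}.
Refine {q1,q6,q13} on symbol 0: members go to different blocks, giving {q1,q13} and {q6}.
On input 0, block {q4,q10,q11} splits into {q4,q10} and {q11}.
On input 0, block {q3,q5,q7} splits into {q5,q7} and {q3}.
Stable partition: {q8,q9,q14} | {q1,q13} | {q4,q10} | {q5,q7} | {q0} | {q6} | {q11} | {q3} — 8 equivalence classes.
q4 and q10 lie in the same block of the stable partition, so they are equivalent — no string distinguishes them.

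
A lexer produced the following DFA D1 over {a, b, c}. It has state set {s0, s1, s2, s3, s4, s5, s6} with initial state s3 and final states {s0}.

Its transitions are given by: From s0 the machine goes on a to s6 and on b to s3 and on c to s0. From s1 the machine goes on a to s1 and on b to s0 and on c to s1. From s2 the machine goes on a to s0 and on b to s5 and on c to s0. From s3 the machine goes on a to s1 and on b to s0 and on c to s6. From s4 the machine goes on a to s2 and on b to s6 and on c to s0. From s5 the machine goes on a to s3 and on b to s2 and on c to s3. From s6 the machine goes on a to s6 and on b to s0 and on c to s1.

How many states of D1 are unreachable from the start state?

No path from s3 leads to s2, s4, s5; the other 4 states are all reachable.

3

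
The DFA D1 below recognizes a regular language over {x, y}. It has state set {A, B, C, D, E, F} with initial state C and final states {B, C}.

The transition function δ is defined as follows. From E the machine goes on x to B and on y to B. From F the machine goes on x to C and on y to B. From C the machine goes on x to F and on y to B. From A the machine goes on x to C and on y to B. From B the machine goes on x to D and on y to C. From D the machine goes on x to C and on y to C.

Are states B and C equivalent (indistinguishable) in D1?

Yes

States {A,E} cannot be reached from the start state, so discard them.
Start with accepting vs non-accepting: {B,C} | {D,F}.
Stable partition: {B,C} | {D,F} — 2 equivalence classes.
B and C lie in the same block of the stable partition, so they are equivalent — no string distinguishes them.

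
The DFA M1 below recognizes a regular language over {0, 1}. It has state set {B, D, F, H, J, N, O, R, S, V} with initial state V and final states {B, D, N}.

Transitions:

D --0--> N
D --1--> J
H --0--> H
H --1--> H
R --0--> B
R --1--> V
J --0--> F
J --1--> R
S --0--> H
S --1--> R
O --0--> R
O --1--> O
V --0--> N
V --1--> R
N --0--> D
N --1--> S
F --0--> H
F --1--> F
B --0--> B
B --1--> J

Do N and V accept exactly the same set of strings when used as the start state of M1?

No

Reachable states from the start: {B,D,F,H,J,N,R,S,V}. Unreachable: {O} — drop them.
Initial partition by acceptance: {B,D,N} | {F,H,J,R,S,V}.
On input 0, block {F,H,J,R,S,V} splits into {F,H,J,S} and {R,V}.
Split {F,H,J,S} by δ(·,1) → {J,S} and {F,H}.
The partition is now stable with 4 blocks: {B,D,N} | {J,S} | {R,V} | {F,H}.
N and V end up in different blocks, so they are distinguishable. For instance, the string 'ε' is accepted from only N.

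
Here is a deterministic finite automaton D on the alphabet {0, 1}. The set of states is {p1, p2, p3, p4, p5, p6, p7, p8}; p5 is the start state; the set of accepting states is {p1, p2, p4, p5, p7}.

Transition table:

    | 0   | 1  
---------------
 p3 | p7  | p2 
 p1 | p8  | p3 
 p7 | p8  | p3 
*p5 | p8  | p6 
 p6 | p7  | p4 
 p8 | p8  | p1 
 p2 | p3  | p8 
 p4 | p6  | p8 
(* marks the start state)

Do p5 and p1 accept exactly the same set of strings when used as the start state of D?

Every state is reachable, so we keep all 8.
Initial partition by acceptance: {p1,p2,p4,p5,p7} | {p3,p6,p8}.
On input 0, block {p3,p6,p8} splits into {p3,p6} and {p8}.
On input 0, block {p1,p2,p4,p5,p7} splits into {p1,p5,p7} and {p2,p4}.
The partition is now stable with 4 blocks: {p1,p5,p7} | {p3,p6} | {p8} | {p2,p4}.
p5 and p1 lie in the same block of the stable partition, so they are equivalent — no string distinguishes them.

Yes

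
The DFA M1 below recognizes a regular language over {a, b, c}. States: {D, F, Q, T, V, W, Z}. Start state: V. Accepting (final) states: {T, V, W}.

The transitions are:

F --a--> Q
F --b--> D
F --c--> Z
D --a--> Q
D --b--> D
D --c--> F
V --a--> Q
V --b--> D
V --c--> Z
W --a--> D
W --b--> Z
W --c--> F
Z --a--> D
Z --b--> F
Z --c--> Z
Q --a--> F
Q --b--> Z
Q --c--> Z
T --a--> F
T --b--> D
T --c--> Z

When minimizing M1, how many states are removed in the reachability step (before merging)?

No path from V leads to T, W; the other 5 states are all reachable.

2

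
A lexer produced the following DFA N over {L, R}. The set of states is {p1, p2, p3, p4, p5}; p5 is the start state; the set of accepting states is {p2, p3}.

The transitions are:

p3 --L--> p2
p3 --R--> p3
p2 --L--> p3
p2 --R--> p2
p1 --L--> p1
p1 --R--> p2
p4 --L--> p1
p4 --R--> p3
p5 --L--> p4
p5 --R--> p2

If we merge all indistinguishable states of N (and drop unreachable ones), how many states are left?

All states are reachable from the start state.
Start with accepting vs non-accepting: {p2,p3} | {p1,p4,p5}.
The partition is now stable with 2 blocks: {p2,p3} | {p1,p4,p5}.

2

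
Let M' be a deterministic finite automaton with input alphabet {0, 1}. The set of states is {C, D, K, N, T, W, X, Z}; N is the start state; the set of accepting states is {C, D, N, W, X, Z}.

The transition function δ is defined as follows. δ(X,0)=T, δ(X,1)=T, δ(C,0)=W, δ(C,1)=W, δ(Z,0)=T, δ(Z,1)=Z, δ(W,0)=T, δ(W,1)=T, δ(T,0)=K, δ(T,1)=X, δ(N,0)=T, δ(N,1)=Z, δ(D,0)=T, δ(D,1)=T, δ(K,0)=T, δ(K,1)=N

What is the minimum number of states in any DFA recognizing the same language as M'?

4

First remove the unreachable states {C,D,W}; 5 states remain.
P0 = {N,X,Z} | {K,T}.
On input 1, block {N,X,Z} splits into {N,Z} and {X}.
Split {K,T} by δ(·,1) → {K} and {T}.
The partition is now stable with 4 blocks: {N,Z} | {K} | {X} | {T}.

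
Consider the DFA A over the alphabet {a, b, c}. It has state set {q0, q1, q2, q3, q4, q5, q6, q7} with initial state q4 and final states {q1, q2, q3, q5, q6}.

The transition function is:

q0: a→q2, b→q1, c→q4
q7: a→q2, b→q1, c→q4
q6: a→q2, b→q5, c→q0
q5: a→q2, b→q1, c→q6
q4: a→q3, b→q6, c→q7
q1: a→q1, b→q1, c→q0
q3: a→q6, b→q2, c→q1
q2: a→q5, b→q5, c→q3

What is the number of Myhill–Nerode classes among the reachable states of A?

7

Every state is reachable, so we keep all 8.
Initial partition by acceptance: {q1,q2,q3,q5,q6} | {q0,q4,q7}.
Split {q1,q2,q3,q5,q6} by δ(·,c) → {q2,q3,q5} and {q1,q6}.
On input a, block {q2,q3,q5} splits into {q2,q5} and {q3}.
On input b, block {q2,q5} splits into {q2} and {q5}.
Split {q0,q4,q7} by δ(·,a) → {q0,q7} and {q4}.
Split {q1,q6} by δ(·,a) → {q1} and {q6}.
Stable partition: {q2} | {q0,q7} | {q1} | {q3} | {q5} | {q4} | {q6} — 7 equivalence classes.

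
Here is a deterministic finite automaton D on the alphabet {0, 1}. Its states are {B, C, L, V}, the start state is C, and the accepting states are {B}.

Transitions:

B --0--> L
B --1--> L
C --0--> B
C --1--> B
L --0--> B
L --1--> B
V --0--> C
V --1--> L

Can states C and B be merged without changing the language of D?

Reachable states from the start: {B,C,L}. Unreachable: {V} — drop them.
Start with accepting vs non-accepting: {B} | {C,L}.
Stable partition: {B} | {C,L} — 2 equivalence classes.
C and B end up in different blocks, so they are distinguishable. For instance, the string 'ε' is accepted from only B.

No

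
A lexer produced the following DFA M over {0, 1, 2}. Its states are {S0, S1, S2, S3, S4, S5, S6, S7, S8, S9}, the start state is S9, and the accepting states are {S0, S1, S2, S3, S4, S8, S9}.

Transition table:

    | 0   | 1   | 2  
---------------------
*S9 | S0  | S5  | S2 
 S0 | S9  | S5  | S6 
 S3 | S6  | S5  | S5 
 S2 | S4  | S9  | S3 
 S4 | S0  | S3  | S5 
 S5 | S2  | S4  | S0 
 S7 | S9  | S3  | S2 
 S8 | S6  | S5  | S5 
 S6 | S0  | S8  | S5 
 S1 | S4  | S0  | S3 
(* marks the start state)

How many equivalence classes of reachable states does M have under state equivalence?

7

First remove the unreachable states {S1,S7}; 8 states remain.
P0 = {S0,S2,S3,S4,S8,S9} | {S5,S6}.
On input 0, block {S0,S2,S3,S4,S8,S9} splits into {S0,S2,S4,S9} and {S3,S8}.
Split {S0,S2,S4,S9} by δ(·,1) → {S0,S9} and {S2} and {S4}.
On input 2, block {S0,S9} splits into {S0} and {S9}.
Split {S5,S6} by δ(·,0) → {S5} and {S6}.
Stable partition: {S0} | {S5} | {S3,S8} | {S2} | {S4} | {S9} | {S6} — 7 equivalence classes.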